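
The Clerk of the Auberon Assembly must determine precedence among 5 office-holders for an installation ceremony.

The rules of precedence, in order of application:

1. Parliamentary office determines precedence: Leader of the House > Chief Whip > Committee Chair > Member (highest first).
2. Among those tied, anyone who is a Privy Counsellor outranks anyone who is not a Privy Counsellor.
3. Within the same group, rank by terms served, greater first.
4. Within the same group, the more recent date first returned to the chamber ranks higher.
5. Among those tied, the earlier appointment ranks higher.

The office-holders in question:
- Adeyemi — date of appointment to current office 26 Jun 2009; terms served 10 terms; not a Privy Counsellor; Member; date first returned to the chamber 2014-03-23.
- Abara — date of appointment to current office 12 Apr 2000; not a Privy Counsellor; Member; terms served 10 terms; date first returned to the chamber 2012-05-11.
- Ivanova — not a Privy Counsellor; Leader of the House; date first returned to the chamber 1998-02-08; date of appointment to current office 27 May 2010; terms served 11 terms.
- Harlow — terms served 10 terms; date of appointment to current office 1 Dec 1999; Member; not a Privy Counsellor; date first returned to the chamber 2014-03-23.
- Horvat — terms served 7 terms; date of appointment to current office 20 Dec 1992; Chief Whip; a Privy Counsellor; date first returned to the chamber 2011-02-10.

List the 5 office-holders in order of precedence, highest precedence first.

Ivanova, Horvat, Harlow, Adeyemi, Abara

By parliamentary office: Ivanova (Leader of the House); then Horvat (Chief Whip); then Harlow, Adeyemi and Abara (Member).
Harlow, Adeyemi and Abara are each not a Privy Counsellor, so the next rule applies.
Harlow, Adeyemi and Abara all have terms served 10 terms, so the next rule applies.
Among Harlow, Adeyemi and Abara, by date first returned to the chamber (later first): Harlow and Adeyemi (2014-03-23) before Abara (2012-05-11).
Among Harlow and Adeyemi, by date of appointment to current office (earlier first): Harlow (1 Dec 1999) before Adeyemi (26 Jun 2009).
Full order: Ivanova, Horvat, Harlow, Adeyemi, Abara.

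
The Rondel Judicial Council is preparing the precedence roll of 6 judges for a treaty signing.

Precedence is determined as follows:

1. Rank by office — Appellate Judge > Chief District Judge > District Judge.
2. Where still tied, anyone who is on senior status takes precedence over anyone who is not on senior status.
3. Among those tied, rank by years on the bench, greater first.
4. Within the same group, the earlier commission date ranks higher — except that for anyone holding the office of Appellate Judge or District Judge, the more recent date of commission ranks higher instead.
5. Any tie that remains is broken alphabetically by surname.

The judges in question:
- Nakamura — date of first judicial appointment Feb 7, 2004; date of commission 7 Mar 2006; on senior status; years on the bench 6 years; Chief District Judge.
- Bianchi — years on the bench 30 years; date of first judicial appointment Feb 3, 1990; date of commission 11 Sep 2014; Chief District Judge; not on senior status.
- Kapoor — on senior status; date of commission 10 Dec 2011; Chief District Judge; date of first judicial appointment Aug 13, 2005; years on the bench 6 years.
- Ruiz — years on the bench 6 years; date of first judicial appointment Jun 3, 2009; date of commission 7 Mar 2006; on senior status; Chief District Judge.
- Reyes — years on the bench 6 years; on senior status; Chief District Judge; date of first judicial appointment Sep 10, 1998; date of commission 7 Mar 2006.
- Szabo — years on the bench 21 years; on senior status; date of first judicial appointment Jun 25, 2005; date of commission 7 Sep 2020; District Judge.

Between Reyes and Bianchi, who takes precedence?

By office: Nakamura, Reyes, Ruiz, Kapoor and Bianchi (Chief District Judge); then Szabo (District Judge).
Among Nakamura, Reyes, Ruiz, Kapoor and Bianchi, on senior status before not on senior status: Nakamura, Reyes, Ruiz and Kapoor (on senior status) before Bianchi (not on senior status).
Nakamura, Reyes, Ruiz and Kapoor all have years on the bench 6 years, so the next rule applies.
Among Nakamura, Reyes, Ruiz and Kapoor, by date of commission (earlier first): Nakamura, Reyes and Ruiz (7 Mar 2006) before Kapoor (10 Dec 2011).
Among Nakamura, Reyes and Ruiz, alphabetically by surname: Nakamura before Reyes before Ruiz.
So Reyes takes precedence.

Reyes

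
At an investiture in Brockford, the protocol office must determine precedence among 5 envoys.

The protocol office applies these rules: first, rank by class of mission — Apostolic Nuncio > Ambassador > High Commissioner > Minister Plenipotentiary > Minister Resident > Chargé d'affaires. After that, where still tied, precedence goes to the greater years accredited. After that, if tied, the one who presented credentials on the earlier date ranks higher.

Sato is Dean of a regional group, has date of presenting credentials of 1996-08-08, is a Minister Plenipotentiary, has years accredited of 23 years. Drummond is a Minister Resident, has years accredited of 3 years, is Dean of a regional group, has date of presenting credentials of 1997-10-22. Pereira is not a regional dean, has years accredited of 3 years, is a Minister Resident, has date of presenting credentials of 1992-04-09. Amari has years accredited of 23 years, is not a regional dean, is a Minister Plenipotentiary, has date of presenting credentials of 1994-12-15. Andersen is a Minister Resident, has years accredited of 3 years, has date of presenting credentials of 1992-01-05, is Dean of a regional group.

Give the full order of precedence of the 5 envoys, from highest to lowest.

By class of mission: Amari and Sato (Minister Plenipotentiary); then Andersen, Pereira and Drummond (Minister Resident).
Amari and Sato both have years accredited 23 years, so the next rule applies.
Among Amari and Sato, by date of presenting credentials (earlier first): Amari (1994-12-15) before Sato (1996-08-08).
Andersen, Pereira and Drummond all have years accredited 3 years, so the next rule applies.
Among Andersen, Pereira and Drummond, by date of presenting credentials (earlier first): Andersen (1992-01-05) before Pereira (1992-04-09) before Drummond (1997-10-22).
Full order: Amari, Sato, Andersen, Pereira, Drummond.

Amari, Sato, Andersen, Pereira, Drummond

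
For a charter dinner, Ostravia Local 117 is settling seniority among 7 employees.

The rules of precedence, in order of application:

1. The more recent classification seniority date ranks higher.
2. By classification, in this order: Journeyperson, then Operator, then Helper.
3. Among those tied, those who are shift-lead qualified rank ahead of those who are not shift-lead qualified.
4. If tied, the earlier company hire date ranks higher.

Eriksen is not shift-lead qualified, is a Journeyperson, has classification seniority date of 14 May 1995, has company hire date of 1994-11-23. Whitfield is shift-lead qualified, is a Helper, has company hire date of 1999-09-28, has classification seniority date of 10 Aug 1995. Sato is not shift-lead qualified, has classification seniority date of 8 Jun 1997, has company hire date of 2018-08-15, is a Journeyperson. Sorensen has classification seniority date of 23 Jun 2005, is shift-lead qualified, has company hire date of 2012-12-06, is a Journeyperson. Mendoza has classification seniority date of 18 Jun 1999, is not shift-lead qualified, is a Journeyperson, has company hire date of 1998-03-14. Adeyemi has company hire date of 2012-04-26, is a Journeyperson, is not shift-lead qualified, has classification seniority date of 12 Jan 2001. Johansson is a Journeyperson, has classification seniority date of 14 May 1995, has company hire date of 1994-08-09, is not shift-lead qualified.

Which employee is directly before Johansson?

By classification seniority date (later first): Sorensen (23 Jun 2005); then Adeyemi (12 Jan 2001); then Mendoza (18 Jun 1999); then Sato (8 Jun 1997); then Whitfield (10 Aug 1995); then Johansson and Eriksen (both 14 May 1995).
Johansson and Eriksen are each Journeyperson, so the next rule applies.
Johansson and Eriksen are each not shift-lead qualified, so the next rule applies.
Among Johansson and Eriksen, by company hire date (earlier first): Johansson (1994-08-09) before Eriksen (1994-11-23).
Order: Sorensen, Adeyemi, Mendoza, Sato, Whitfield, Johansson, Eriksen.

Whitfield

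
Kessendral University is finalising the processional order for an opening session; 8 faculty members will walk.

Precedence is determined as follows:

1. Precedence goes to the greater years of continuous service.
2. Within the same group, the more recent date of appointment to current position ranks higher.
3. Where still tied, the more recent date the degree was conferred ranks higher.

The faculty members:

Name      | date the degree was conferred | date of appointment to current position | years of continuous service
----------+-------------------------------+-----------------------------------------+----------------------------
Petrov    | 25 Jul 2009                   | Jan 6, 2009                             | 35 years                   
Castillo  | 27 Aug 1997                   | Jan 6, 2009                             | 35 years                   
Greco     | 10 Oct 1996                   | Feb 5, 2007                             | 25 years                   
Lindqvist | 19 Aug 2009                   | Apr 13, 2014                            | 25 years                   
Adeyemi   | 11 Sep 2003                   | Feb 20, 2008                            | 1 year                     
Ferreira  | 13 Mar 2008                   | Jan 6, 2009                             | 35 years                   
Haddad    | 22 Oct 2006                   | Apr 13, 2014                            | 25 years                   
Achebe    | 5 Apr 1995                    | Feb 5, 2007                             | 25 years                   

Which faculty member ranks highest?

Petrov

By years of continuous service (higher first): Petrov, Ferreira and Castillo (each 35 years); then Lindqvist, Haddad, Greco and Achebe (each 25 years); then Adeyemi (1 year).
Petrov, Ferreira and Castillo all have date of appointment to current position Jan 6, 2009, so the next rule applies.
Among Petrov, Ferreira and Castillo, by date the degree was conferred (later first): Petrov (25 Jul 2009) before Ferreira (13 Mar 2008) before Castillo (27 Aug 1997).
Among Lindqvist, Haddad, Greco and Achebe, by date of appointment to current position (later first): Lindqvist and Haddad (Apr 13, 2014) before Greco and Achebe (Feb 5, 2007).
Among Lindqvist and Haddad, by date the degree was conferred (later first): Lindqvist (19 Aug 2009) before Haddad (22 Oct 2006).
Among Greco and Achebe, by date the degree was conferred (later first): Greco (10 Oct 1996) before Achebe (5 Apr 1995).
Order: Petrov, Ferreira, Castillo, Lindqvist, Haddad, Greco, Achebe, Adeyemi.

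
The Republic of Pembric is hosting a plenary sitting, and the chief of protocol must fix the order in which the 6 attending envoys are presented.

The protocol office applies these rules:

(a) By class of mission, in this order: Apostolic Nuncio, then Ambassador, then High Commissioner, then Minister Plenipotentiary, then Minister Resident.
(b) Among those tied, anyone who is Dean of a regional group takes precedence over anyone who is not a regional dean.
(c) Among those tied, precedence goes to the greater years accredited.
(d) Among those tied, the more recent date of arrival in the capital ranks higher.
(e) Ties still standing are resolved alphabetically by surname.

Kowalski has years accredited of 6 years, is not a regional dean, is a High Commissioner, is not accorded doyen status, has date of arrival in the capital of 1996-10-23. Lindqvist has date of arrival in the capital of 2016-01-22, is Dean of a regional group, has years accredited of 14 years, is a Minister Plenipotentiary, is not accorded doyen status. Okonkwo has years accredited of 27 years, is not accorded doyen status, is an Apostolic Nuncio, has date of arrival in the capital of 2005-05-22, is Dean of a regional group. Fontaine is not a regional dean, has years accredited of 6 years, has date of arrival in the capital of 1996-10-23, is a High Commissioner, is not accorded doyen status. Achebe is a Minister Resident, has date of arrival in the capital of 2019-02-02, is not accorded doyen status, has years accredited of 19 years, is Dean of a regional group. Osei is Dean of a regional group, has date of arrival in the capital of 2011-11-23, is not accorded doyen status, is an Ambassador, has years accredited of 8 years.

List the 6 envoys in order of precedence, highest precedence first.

By class of mission: Okonkwo (Apostolic Nuncio); then Osei (Ambassador); then Fontaine and Kowalski (High Commissioner); then Lindqvist (Minister Plenipotentiary); then Achebe (Minister Resident).
Fontaine and Kowalski are each not a regional dean, so the next rule applies.
Fontaine and Kowalski both have years accredited 6 years, so the next rule applies.
Fontaine and Kowalski both have date of arrival in the capital 1996-10-23, so the next rule applies.
Among Fontaine and Kowalski, alphabetically by surname: Fontaine before Kowalski.
Full order: Okonkwo, Osei, Fontaine, Kowalski, Lindqvist, Achebe.

Okonkwo, Osei, Fontaine, Kowalski, Lindqvist, Achebe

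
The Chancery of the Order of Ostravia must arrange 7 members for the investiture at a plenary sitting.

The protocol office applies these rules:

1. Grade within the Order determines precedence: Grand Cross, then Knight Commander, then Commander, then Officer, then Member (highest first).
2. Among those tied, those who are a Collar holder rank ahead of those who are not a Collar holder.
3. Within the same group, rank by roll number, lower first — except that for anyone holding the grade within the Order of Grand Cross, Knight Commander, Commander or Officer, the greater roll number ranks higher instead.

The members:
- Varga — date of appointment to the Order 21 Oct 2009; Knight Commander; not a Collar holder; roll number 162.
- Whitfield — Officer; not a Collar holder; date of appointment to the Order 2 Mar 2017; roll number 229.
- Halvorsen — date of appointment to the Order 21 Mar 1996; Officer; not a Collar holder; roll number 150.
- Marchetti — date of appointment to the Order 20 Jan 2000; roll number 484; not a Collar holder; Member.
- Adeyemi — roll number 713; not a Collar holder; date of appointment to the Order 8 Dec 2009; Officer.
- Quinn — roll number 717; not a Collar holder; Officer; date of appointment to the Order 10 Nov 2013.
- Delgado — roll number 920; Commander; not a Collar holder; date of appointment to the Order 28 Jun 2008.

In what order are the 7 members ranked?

By grade within the Order: Varga (Knight Commander); then Delgado (Commander); then Quinn, Adeyemi, Whitfield and Halvorsen (Officer); then Marchetti (Member).
Quinn, Adeyemi, Whitfield and Halvorsen are each not a Collar holder, so the next rule applies.
Among Quinn, Adeyemi, Whitfield and Halvorsen, by roll number (higher first) (reversed rule for this group): Quinn (717) before Adeyemi (713) before Whitfield (229) before Halvorsen (150).
Full order: Varga, Delgado, Quinn, Adeyemi, Whitfield, Halvorsen, Marchetti.

Varga, Delgado, Quinn, Adeyemi, Whitfield, Halvorsen, Marchetti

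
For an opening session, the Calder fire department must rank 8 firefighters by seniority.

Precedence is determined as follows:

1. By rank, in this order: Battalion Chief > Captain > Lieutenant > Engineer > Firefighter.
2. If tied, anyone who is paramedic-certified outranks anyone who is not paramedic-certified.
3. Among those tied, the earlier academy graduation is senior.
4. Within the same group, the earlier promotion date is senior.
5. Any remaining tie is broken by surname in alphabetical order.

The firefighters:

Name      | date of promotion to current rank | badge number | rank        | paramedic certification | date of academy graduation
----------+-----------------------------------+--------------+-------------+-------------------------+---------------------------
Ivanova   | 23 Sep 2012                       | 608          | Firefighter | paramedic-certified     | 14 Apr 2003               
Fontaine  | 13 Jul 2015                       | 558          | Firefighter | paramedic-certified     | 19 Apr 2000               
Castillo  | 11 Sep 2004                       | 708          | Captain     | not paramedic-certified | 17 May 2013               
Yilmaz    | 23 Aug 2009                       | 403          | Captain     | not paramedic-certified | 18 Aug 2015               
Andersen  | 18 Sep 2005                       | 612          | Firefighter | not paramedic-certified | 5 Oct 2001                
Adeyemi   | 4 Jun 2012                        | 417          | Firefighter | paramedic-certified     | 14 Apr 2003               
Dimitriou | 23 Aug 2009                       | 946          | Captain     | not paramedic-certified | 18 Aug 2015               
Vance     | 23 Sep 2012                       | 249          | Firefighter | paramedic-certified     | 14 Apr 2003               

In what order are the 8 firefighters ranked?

By rank: Castillo, Dimitriou and Yilmaz (Captain); then Fontaine, Adeyemi, Ivanova, Vance and Andersen (Firefighter).
Castillo, Dimitriou and Yilmaz are each not paramedic-certified, so the next rule applies.
Among Castillo, Dimitriou and Yilmaz, by date of academy graduation (earlier first): Castillo (17 May 2013) before Dimitriou and Yilmaz (18 Aug 2015).
Dimitriou and Yilmaz both have date of promotion to current rank 23 Aug 2009, so the next rule applies.
Among Dimitriou and Yilmaz, alphabetically by surname: Dimitriou before Yilmaz.
Among Fontaine, Adeyemi, Ivanova, Vance and Andersen, paramedic-certified before not paramedic-certified: Fontaine, Adeyemi, Ivanova and Vance (paramedic-certified) before Andersen (not paramedic-certified).
Among Fontaine, Adeyemi, Ivanova and Vance, by date of academy graduation (earlier first): Fontaine (19 Apr 2000) before Adeyemi, Ivanova and Vance (14 Apr 2003).
Among Adeyemi, Ivanova and Vance, by date of promotion to current rank (earlier first): Adeyemi (4 Jun 2012) before Ivanova and Vance (23 Sep 2012).
Among Ivanova and Vance, alphabetically by surname: Ivanova before Vance.
Full order: Castillo, Dimitriou, Yilmaz, Fontaine, Adeyemi, Ivanova, Vance, Andersen.

Castillo, Dimitriou, Yilmaz, Fontaine, Adeyemi, Ivanova, Vance, Andersen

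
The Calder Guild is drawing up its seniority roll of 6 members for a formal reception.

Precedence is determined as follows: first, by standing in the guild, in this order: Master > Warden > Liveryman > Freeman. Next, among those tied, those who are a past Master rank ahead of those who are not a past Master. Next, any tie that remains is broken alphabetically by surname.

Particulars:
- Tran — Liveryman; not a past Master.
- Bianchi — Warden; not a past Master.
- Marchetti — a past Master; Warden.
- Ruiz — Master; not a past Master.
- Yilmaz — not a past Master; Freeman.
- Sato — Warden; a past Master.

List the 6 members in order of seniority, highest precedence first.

By standing in the guild: Ruiz (Master); then Marchetti, Sato and Bianchi (Warden); then Tran (Liveryman); then Yilmaz (Freeman).
Among Marchetti, Sato and Bianchi, a past Master before not a past Master: Marchetti and Sato (a past Master) before Bianchi (not a past Master).
Among Marchetti and Sato, alphabetically by surname: Marchetti before Sato.
Full order: Ruiz, Marchetti, Sato, Bianchi, Tran, Yilmaz.

Ruiz, Marchetti, Sato, Bianchi, Tran, Yilmaz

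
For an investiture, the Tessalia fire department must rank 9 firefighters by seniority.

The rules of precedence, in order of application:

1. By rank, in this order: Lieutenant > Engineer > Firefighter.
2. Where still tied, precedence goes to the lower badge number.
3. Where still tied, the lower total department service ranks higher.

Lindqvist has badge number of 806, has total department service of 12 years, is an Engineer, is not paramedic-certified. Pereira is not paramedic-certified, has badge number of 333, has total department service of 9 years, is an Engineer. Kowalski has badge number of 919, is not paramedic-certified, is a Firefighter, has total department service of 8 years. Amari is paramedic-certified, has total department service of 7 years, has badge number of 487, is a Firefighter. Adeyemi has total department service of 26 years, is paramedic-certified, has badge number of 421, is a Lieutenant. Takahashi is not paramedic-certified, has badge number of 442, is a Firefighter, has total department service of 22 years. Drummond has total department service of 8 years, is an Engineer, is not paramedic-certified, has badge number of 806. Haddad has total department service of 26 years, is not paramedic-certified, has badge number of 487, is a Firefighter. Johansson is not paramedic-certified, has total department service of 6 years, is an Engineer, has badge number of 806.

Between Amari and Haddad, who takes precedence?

By rank: Adeyemi (Lieutenant); then Pereira, Johansson, Drummond and Lindqvist (Engineer); then Takahashi, Amari, Haddad and Kowalski (Firefighter).
Among Pereira, Johansson, Drummond and Lindqvist, by badge number (lower first): Pereira (333) before Johansson, Drummond and Lindqvist (806).
Among Johansson, Drummond and Lindqvist, by total department service (lower first): Johansson (6 years) before Drummond (8 years) before Lindqvist (12 years).
Among Takahashi, Amari, Haddad and Kowalski, by badge number (lower first): Takahashi (442) before Amari and Haddad (487) before Kowalski (919).
Among Amari and Haddad, by total department service (lower first): Amari (7 years) before Haddad (26 years).
So Amari takes precedence.

Amari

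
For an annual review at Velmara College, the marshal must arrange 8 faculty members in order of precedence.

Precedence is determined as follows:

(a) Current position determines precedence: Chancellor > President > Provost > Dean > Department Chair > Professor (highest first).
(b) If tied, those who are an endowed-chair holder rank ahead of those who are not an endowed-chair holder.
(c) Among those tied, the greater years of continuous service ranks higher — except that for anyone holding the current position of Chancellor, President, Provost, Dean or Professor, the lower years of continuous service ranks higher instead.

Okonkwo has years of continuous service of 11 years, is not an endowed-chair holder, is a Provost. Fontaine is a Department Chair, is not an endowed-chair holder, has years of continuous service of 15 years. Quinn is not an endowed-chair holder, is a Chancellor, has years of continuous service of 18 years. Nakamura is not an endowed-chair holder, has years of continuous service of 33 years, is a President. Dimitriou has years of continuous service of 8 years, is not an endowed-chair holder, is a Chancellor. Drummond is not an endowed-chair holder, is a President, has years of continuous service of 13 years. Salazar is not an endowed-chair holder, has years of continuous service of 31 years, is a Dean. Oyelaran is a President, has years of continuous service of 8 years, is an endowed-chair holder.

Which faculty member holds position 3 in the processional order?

By current position: Dimitriou and Quinn (Chancellor); then Oyelaran, Drummond and Nakamura (President); then Okonkwo (Provost); then Salazar (Dean); then Fontaine (Department Chair).
Dimitriou and Quinn are each not an endowed-chair holder, so the next rule applies.
Among Dimitriou and Quinn, by years of continuous service (lower first) (reversed rule for this group): Dimitriou (8 years) before Quinn (18 years).
Among Oyelaran, Drummond and Nakamura, an endowed-chair holder before not an endowed-chair holder: Oyelaran (an endowed-chair holder) before Drummond and Nakamura (not an endowed-chair holder).
Among Drummond and Nakamura, by years of continuous service (lower first) (reversed rule for this group): Drummond (13 years) before Nakamura (33 years).
Order: Dimitriou, Quinn, Oyelaran, Drummond, Nakamura, Okonkwo, Salazar, Fontaine.

Oyelaran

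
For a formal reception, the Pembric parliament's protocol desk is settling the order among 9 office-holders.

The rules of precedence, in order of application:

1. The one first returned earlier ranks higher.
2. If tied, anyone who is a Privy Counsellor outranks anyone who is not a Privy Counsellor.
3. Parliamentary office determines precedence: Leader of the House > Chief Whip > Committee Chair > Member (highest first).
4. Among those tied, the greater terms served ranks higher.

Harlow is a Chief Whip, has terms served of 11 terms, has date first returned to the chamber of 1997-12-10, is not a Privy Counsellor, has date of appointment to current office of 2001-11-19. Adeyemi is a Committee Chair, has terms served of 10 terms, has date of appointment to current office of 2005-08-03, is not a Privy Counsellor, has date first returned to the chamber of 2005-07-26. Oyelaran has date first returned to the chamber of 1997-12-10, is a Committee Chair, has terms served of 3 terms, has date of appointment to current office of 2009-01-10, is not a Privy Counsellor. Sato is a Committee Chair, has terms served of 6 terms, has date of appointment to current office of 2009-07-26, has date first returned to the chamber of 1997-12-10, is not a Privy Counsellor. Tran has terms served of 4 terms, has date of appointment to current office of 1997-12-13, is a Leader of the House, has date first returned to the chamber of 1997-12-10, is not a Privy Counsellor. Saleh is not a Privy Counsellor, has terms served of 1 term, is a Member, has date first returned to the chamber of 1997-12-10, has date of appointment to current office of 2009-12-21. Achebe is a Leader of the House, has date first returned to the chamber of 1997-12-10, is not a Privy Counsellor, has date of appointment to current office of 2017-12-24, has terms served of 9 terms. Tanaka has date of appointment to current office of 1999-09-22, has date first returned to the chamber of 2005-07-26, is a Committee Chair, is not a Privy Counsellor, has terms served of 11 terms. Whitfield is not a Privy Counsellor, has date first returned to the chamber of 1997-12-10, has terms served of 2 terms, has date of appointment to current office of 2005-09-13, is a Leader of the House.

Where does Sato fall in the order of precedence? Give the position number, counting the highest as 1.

5

By date first returned to the chamber (earlier first): Achebe, Tran, Whitfield, Harlow, Sato, Oyelaran and Saleh (each 1997-12-10); then Tanaka and Adeyemi (both 2005-07-26).
Achebe, Tran, Whitfield, Harlow, Sato, Oyelaran and Saleh are each not a Privy Counsellor, so the next rule applies.
Among Achebe, Tran, Whitfield, Harlow, Sato, Oyelaran and Saleh, by parliamentary office: Achebe, Tran and Whitfield (Leader of the House) before Harlow (Chief Whip) before Sato and Oyelaran (Committee Chair) before Saleh (Member).
Among Achebe, Tran and Whitfield, by terms served (higher first): Achebe (9 terms) before Tran (4 terms) before Whitfield (2 terms).
Among Sato and Oyelaran, by terms served (higher first): Sato (6 terms) before Oyelaran (3 terms).
Tanaka and Adeyemi are each not a Privy Counsellor, so the next rule applies.
Tanaka and Adeyemi are each Committee Chair, so the next rule applies.
Among Tanaka and Adeyemi, by terms served (higher first): Tanaka (11 terms) before Adeyemi (10 terms).
Order: Achebe, Tran, Whitfield, Harlow, Sato, Oyelaran, Saleh, Tanaka, Adeyemi. So position 5.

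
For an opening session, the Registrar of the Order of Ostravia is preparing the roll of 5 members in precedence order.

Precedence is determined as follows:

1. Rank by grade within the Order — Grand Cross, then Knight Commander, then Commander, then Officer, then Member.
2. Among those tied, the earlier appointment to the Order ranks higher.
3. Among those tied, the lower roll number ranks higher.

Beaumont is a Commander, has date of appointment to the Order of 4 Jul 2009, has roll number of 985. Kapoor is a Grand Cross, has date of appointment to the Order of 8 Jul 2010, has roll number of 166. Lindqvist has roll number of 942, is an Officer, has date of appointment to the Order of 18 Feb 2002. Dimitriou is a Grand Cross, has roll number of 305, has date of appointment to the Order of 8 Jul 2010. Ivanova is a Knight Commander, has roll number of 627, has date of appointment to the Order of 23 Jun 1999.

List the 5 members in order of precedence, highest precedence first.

By grade within the Order: Kapoor and Dimitriou (Grand Cross); then Ivanova (Knight Commander); then Beaumont (Commander); then Lindqvist (Officer).
Kapoor and Dimitriou both have date of appointment to the Order 8 Jul 2010, so the next rule applies.
Among Kapoor and Dimitriou, by roll number (lower first): Kapoor (166) before Dimitriou (305).
Full order: Kapoor, Dimitriou, Ivanova, Beaumont, Lindqvist.

Kapoor, Dimitriou, Ivanova, Beaumont, Lindqvist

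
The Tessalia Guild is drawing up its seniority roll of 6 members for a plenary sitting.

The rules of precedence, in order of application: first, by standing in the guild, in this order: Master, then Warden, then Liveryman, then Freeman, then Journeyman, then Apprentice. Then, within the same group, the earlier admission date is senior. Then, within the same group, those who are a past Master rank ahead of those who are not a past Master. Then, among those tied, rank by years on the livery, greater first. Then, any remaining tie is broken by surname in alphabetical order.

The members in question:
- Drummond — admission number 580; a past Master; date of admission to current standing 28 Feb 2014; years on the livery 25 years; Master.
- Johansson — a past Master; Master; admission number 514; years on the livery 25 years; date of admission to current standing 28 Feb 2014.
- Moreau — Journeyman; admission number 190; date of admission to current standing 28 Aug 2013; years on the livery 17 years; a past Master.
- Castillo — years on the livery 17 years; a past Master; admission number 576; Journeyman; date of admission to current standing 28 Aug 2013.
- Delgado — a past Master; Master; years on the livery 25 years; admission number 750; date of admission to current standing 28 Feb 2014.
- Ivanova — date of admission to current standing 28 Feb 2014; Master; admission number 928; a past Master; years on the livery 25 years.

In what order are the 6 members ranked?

By standing in the guild: Delgado, Drummond, Ivanova and Johansson (Master); then Castillo and Moreau (Journeyman).
Delgado, Drummond, Ivanova and Johansson all have date of admission to current standing 28 Feb 2014, so the next rule applies.
Delgado, Drummond, Ivanova and Johansson are each a past Master, so the next rule applies.
Delgado, Drummond, Ivanova and Johansson all have years on the livery 25 years, so the next rule applies.
Among Delgado, Drummond, Ivanova and Johansson, alphabetically by surname: Delgado before Drummond before Ivanova before Johansson.
Castillo and Moreau both have date of admission to current standing 28 Aug 2013, so the next rule applies.
Castillo and Moreau are each a past Master, so the next rule applies.
Castillo and Moreau both have years on the livery 17 years, so the next rule applies.
Among Castillo and Moreau, alphabetically by surname: Castillo before Moreau.
Full order: Delgado, Drummond, Ivanova, Johansson, Castillo, Moreau.

Delgado, Drummond, Ivanova, Johansson, Castillo, Moreau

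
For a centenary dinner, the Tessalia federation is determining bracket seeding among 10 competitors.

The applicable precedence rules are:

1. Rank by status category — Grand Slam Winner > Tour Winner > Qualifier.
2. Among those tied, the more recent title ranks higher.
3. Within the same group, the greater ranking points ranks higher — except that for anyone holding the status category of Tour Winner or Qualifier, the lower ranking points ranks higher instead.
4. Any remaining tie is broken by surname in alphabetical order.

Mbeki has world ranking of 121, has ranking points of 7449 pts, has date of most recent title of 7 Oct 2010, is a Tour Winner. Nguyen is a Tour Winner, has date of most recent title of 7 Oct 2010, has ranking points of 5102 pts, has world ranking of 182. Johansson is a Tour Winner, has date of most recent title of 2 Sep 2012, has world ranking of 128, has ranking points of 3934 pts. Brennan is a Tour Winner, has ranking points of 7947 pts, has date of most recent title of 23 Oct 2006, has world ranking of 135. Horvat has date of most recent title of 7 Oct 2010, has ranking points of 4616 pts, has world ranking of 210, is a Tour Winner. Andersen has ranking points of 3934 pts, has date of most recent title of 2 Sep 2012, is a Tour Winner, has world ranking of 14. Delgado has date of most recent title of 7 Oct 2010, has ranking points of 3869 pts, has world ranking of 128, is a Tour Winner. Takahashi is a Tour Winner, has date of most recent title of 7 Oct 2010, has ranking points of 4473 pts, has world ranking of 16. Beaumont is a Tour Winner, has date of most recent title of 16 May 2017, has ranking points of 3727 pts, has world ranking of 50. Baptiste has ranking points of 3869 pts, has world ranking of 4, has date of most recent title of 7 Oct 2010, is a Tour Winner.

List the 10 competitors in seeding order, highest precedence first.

By status category: Beaumont, Andersen, Johansson, Baptiste, Delgado, Takahashi, Horvat, Nguyen, Mbeki and Brennan (Tour Winner).
Among Beaumont, Andersen, Johansson, Baptiste, Delgado, Takahashi, Horvat, Nguyen, Mbeki and Brennan, by date of most recent title (later first): Beaumont (16 May 2017) before Andersen and Johansson (2 Sep 2012) before Baptiste, Delgado, Takahashi, Horvat, Nguyen and Mbeki (7 Oct 2010) before Brennan (23 Oct 2006).
Andersen and Johansson both have ranking points 3934 pts, so the next rule applies.
Among Andersen and Johansson, alphabetically by surname: Andersen before Johansson.
Among Baptiste, Delgado, Takahashi, Horvat, Nguyen and Mbeki, by ranking points (lower first) (reversed rule for this group): Baptiste and Delgado (3869 pts) before Takahashi (4473 pts) before Horvat (4616 pts) before Nguyen (5102 pts) before Mbeki (7449 pts).
Among Baptiste and Delgado, alphabetically by surname: Baptiste before Delgado.
Full order: Beaumont, Andersen, Johansson, Baptiste, Delgado, Takahashi, Horvat, Nguyen, Mbeki, Brennan.

Beaumont, Andersen, Johansson, Baptiste, Delgado, Takahashi, Horvat, Nguyen, Mbeki, Brennan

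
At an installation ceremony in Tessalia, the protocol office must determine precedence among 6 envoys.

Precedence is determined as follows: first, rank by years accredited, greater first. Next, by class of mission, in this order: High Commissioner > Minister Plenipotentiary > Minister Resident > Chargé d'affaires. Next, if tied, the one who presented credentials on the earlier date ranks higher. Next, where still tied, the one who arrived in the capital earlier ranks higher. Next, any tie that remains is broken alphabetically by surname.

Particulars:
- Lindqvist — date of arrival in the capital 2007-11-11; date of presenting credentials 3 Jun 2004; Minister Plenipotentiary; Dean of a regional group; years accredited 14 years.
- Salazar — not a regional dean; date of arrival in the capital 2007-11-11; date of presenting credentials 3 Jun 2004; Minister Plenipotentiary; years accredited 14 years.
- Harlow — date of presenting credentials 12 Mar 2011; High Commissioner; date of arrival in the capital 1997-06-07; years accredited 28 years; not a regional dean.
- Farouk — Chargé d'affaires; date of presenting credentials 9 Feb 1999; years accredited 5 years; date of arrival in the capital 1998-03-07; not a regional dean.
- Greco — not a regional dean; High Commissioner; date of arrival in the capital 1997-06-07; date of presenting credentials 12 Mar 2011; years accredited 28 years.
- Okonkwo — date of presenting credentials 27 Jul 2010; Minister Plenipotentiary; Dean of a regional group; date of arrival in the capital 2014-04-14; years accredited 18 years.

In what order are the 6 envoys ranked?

By years accredited (higher first): Greco and Harlow (both 28 years); then Okonkwo (18 years); then Lindqvist and Salazar (both 14 years); then Farouk (5 years).
Greco and Harlow are each High Commissioner, so the next rule applies.
Greco and Harlow both have date of presenting credentials 12 Mar 2011, so the next rule applies.
Greco and Harlow both have date of arrival in the capital 1997-06-07, so the next rule applies.
Among Greco and Harlow, alphabetically by surname: Greco before Harlow.
Lindqvist and Salazar are each Minister Plenipotentiary, so the next rule applies.
Lindqvist and Salazar both have date of presenting credentials 3 Jun 2004, so the next rule applies.
Lindqvist and Salazar both have date of arrival in the capital 2007-11-11, so the next rule applies.
Among Lindqvist and Salazar, alphabetically by surname: Lindqvist before Salazar.
Full order: Greco, Harlow, Okonkwo, Lindqvist, Salazar, Farouk.

Greco, Harlow, Okonkwo, Lindqvist, Salazar, Farouk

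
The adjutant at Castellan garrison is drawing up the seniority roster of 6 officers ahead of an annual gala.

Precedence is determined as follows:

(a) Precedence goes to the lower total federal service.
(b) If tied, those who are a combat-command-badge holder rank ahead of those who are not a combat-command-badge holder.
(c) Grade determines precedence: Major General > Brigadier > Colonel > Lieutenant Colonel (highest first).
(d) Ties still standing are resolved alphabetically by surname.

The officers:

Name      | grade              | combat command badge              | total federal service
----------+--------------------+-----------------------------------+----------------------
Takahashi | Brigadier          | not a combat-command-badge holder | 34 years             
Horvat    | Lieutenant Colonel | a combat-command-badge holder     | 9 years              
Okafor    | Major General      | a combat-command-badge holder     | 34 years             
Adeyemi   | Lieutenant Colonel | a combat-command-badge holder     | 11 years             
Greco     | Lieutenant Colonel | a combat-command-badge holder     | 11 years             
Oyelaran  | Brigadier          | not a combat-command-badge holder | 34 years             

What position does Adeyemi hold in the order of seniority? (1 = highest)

2

By total federal service (lower first): Horvat (9 years); then Adeyemi and Greco (both 11 years); then Okafor, Oyelaran and Takahashi (each 34 years).
Adeyemi and Greco are each a combat-command-badge holder, so the next rule applies.
Adeyemi and Greco are each Lieutenant Colonel, so the next rule applies.
Among Adeyemi and Greco, alphabetically by surname: Adeyemi before Greco.
Among Okafor, Oyelaran and Takahashi, a combat-command-badge holder before not a combat-command-badge holder: Okafor (a combat-command-badge holder) before Oyelaran and Takahashi (not a combat-command-badge holder).
Oyelaran and Takahashi are each Brigadier, so the next rule applies.
Among Oyelaran and Takahashi, alphabetically by surname: Oyelaran before Takahashi.
Order: Horvat, Adeyemi, Greco, Okafor, Oyelaran, Takahashi. So position 2.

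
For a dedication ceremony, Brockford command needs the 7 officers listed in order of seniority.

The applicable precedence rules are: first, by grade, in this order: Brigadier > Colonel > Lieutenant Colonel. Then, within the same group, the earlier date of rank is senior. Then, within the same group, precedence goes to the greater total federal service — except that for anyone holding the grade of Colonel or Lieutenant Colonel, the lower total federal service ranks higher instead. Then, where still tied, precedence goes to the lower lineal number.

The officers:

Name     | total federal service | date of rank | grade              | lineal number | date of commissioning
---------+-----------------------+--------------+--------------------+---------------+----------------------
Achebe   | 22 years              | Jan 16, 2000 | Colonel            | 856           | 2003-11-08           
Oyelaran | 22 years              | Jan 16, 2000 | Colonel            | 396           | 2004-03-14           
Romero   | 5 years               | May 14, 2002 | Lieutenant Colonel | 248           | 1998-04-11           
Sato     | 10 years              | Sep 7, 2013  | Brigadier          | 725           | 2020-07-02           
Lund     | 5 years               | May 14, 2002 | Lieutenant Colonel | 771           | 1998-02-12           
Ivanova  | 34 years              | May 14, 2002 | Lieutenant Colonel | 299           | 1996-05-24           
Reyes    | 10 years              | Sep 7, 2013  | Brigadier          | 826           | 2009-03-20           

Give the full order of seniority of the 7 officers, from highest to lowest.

By grade: Sato and Reyes (Brigadier); then Oyelaran and Achebe (Colonel); then Romero, Lund and Ivanova (Lieutenant Colonel).
Sato and Reyes both have date of rank Sep 7, 2013, so the next rule applies.
Sato and Reyes both have total federal service 10 years, so the next rule applies.
Among Sato and Reyes, by lineal number (lower first): Sato (725) before Reyes (826).
Oyelaran and Achebe both have date of rank Jan 16, 2000, so the next rule applies.
Oyelaran and Achebe both have total federal service 22 years, so the next rule applies.
Among Oyelaran and Achebe, by lineal number (lower first): Oyelaran (396) before Achebe (856).
Romero, Lund and Ivanova all have date of rank May 14, 2002, so the next rule applies.
Among Romero, Lund and Ivanova, by total federal service (lower first) (reversed rule for this group): Romero and Lund (5 years) before Ivanova (34 years).
Among Romero and Lund, by lineal number (lower first): Romero (248) before Lund (771).
Full order: Sato, Reyes, Oyelaran, Achebe, Romero, Lund, Ivanova.

Sato, Reyes, Oyelaran, Achebe, Romero, Lund, Ivanova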